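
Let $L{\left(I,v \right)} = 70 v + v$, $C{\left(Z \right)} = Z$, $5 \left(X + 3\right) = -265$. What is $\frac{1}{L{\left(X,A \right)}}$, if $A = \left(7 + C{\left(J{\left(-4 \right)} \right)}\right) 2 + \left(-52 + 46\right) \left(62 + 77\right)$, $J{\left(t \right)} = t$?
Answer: $- \frac{1}{58788} \approx -1.701 \cdot 10^{-5}$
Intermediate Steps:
$X = -56$ ($X = -3 + \frac{1}{5} \left(-265\right) = -3 - 53 = -56$)
$A = -828$ ($A = \left(7 - 4\right) 2 + \left(-52 + 46\right) \left(62 + 77\right) = 3 \cdot 2 - 834 = 6 - 834 = -828$)
$L{\left(I,v \right)} = 71 v$
$\frac{1}{L{\left(X,A \right)}} = \frac{1}{71 \left(-828\right)} = \frac{1}{-58788} = - \frac{1}{58788}$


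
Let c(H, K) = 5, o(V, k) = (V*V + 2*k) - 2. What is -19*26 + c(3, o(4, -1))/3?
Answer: -1477/3 ≈ -492.33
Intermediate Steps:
o(V, k) = -2 + V² + 2*k (o(V, k) = (V² + 2*k) - 2 = -2 + V² + 2*k)
-19*26 + c(3, o(4, -1))/3 = -19*26 + 5/3 = -494 + 5*(⅓) = -494 + 5/3 = -1477/3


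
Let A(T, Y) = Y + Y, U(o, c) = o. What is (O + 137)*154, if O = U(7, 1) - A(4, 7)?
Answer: 20020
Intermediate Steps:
A(T, Y) = 2*Y
O = -7 (O = 7 - 2*7 = 7 - 1*14 = 7 - 14 = -7)
(O + 137)*154 = (-7 + 137)*154 = 130*154 = 20020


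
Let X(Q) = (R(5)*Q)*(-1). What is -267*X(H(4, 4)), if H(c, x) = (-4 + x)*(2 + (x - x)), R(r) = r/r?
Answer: 0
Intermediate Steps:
R(r) = 1
H(c, x) = -8 + 2*x (H(c, x) = (-4 + x)*(2 + 0) = (-4 + x)*2 = -8 + 2*x)
X(Q) = -Q (X(Q) = (1*Q)*(-1) = Q*(-1) = -Q)
-267*X(H(4, 4)) = -(-267)*(-8 + 2*4) = -(-267)*(-8 + 8) = -(-267)*0 = -267*0 = 0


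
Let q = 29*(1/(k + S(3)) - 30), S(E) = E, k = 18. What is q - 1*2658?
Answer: -74059/21 ≈ -3526.6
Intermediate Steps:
q = -18241/21 (q = 29*(1/(18 + 3) - 30) = 29*(1/21 - 30) = 29*(-629/21) = -18241/21 ≈ -868.62)
q - 1*2658 = -18241/21 - 1*2658 = -18241/21 - 2658 = -74059/21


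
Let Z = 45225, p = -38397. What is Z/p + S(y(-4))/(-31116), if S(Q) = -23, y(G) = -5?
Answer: -468779323/398253684 ≈ -1.1771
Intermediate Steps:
Z/p + S(y(-4))/(-31116) = 45225/(-38397) - 23/(-31116) = 45225*(-1/38397) - 23*(-1/31116) = -15075/12799 + 23/31116 = -468779323/398253684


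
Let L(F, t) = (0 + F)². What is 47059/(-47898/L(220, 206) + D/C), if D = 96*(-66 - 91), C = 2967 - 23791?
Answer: -2964368763400/16746447 ≈ -1.7701e+5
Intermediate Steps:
C = -20824
L(F, t) = F²
D = -15072 (D = 96*(-157) = -15072)
47059/(-47898/L(220, 206) + D/C) = 47059/(-47898/(220²) - 15072/(-20824)) = 47059/(-47898/48400 - 15072*(-1/20824)) = 47059/(-47898*1/48400 + 1884/2603) = 47059/(-23949/24200 + 1884/2603) = 47059/(-16746447/62992600) = 47059*(-62992600/16746447) = -2964368763400/16746447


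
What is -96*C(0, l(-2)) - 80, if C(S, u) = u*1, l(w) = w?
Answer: 112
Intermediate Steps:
C(S, u) = u
-96*C(0, l(-2)) - 80 = -96*(-2) - 80 = 192 - 80 = 112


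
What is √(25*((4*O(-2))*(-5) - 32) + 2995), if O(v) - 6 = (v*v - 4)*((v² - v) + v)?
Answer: I*√805 ≈ 28.373*I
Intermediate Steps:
O(v) = 6 + v²*(-4 + v²) (O(v) = 6 + (v*v - 4)*((v² - v) + v) = 6 + (v² - 4)*v² = 6 + (-4 + v²)*v² = 6 + v²*(-4 + v²))
√(25*((4*O(-2))*(-5) - 32) + 2995) = √(25*((4*(6 + (-2)⁴ - 4*(-2)²))*(-5) - 32) + 2995) = √(25*((4*(6 + 16 - 4*4))*(-5) - 32) + 2995) = √(25*((4*(6 + 16 - 16))*(-5) - 32) + 2995) = √(25*((4*6)*(-5) - 32) + 2995) = √(25*(24*(-5) - 32) + 2995) = √(25*(-120 - 32) + 2995) = √(25*(-152) + 2995) = √(-3800 + 2995) = √(-805) = I*√805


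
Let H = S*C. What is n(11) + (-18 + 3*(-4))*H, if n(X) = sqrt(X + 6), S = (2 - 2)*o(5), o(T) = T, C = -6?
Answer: sqrt(17) ≈ 4.1231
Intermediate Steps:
S = 0 (S = (2 - 2)*5 = 0*5 = 0)
n(X) = sqrt(6 + X)
H = 0 (H = 0*(-6) = 0)
n(11) + (-18 + 3*(-4))*H = sqrt(6 + 11) + (-18 + 3*(-4))*0 = sqrt(17) + (-18 - 12)*0 = sqrt(17) - 30*0 = sqrt(17) + 0 = sqrt(17)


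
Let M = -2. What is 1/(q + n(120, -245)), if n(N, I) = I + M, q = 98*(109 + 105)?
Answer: 1/20725 ≈ 4.8251e-5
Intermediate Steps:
q = 20972 (q = 98*214 = 20972)
n(N, I) = -2 + I (n(N, I) = I - 2 = -2 + I)
1/(q + n(120, -245)) = 1/(20972 + (-2 - 245)) = 1/(20972 - 247) = 1/20725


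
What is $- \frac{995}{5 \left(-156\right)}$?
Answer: $\frac{199}{156} \approx 1.2756$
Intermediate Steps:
$- \frac{995}{5 \left(-156\right)} = - \frac{995}{-780} = \left(-995\right) \left(- \frac{1}{780}\right) = \frac{199}{156}$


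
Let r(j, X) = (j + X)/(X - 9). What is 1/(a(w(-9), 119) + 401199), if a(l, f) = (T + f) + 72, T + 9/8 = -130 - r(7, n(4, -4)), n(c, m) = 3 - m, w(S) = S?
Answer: 8/3210127 ≈ 2.4921e-6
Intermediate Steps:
r(j, X) = (X + j)/(-9 + X)
T = -993/8 (T = -9/8 + (-130 - ((3 - 1*(-4)) + 7)/(-9 + (3 - 1*(-4)))) = -9/8 + (-130 - ((3 + 4) + 7)/(-9 + (3 + 4))) = -9/8 + (-130 - (7 + 7)/(-9 + 7)) = -9/8 + (-130 - 14/(-2)) = -9/8 + (-130 - (-1)*14/2) = -9/8 + (-130 - 1*(-7)) = -9/8 + (-130 + 7) = -9/8 - 123 = -993/8 ≈ -124.13)
a(l, f) = -417/8 + f (a(l, f) = (-993/8 + f) + 72 = -417/8 + f)
1/(a(w(-9), 119) + 401199) = 1/((-417/8 + 119) + 401199) = 1/(535/8 + 401199) = 1/(3210127/8) = 8/3210127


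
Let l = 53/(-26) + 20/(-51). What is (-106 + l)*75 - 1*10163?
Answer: -8086521/442 ≈ -18295.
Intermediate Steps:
l = -3223/1326 (l = 53*(-1/26) + 20*(-1/51) = -53/26 - 20/51 = -3223/1326 ≈ -2.4306)
(-106 + l)*75 - 1*10163 = (-106 - 3223/1326)*75 - 1*10163 = -143779/1326*75 - 10163 = -3594475/442 - 10163 = -8086521/442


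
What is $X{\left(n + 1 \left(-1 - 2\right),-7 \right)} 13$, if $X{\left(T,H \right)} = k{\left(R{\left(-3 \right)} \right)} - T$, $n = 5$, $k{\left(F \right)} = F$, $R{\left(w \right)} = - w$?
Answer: $13$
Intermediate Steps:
$X{\left(T,H \right)} = 3 - T$ ($X{\left(T,H \right)} = \left(-1\right) \left(-3\right) - T = 3 - T$)
$X{\left(n + 1 \left(-1 - 2\right),-7 \right)} 13 = \left(3 - \left(5 + 1 \left(-1 - 2\right)\right)\right) 13 = \left(3 - \left(5 + 1 \left(-3\right)\right)\right) 13 = \left(3 - \left(5 - 3\right)\right) 13 = \left(3 - 2\right) 13 = 1 \cdot 13 = 13$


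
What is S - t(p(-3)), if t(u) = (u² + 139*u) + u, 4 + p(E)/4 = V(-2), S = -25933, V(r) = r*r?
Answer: -25933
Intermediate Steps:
V(r) = r²
p(E) = 0 (p(E) = -16 + 4*(-2)² = -16 + 4*4 = -16 + 16 = 0)
t(u) = u² + 140*u
S - t(p(-3)) = -25933 - 0*(140 + 0) = -25933 - 0*140 = -25933 - 1*0 = -25933 + 0 = -25933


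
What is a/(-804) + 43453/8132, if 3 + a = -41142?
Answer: 810367/14338 ≈ 56.519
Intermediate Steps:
a = -41145 (a = -3 - 41142 = -41145)
a/(-804) + 43453/8132 = -41145/(-804) + 43453/8132 = -41145*(-1/804) + 43453*(1/8132) = 13715/268 + 2287/428 = 810367/14338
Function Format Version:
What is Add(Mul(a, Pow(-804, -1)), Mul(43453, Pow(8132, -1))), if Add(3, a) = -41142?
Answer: Rational(810367, 14338) ≈ 56.519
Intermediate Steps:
a = -41145 (a = Add(-3, -41142) = -41145)
Add(Mul(a, Pow(-804, -1)), Mul(43453, Pow(8132, -1))) = Add(Mul(-41145, Pow(-804, -1)), Mul(43453, Pow(8132, -1))) = Add(Mul(-41145, Rational(-1, 804)), Mul(43453, Rational(1, 8132))) = Add(Rational(13715, 268), Rational(2287, 428)) = Rational(810367, 14338)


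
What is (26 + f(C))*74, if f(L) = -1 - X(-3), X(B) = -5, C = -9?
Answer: 2220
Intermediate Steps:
f(L) = 4 (f(L) = -1 - 1*(-5) = -1 + 5 = 4)
(26 + f(C))*74 = (26 + 4)*74 = 30*74 = 2220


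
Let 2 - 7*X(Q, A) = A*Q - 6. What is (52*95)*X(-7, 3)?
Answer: 143260/7 ≈ 20466.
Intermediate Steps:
X(Q, A) = 8/7 - A*Q/7 (X(Q, A) = 2/7 - (A*Q - 6)/7 = 2/7 - (-6 + A*Q)/7 = 2/7 + (6/7 - A*Q/7) = 8/7 - A*Q/7)
(52*95)*X(-7, 3) = (52*95)*(8/7 - 1/7*3*(-7)) = 4940*(8/7 + 3) = 4940*(29/7) = 143260/7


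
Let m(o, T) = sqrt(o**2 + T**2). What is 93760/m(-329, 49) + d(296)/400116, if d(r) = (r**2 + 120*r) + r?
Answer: 10286/33343 + 46880*sqrt(2258)/7903 ≈ 282.18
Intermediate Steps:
d(r) = r**2 + 121*r
m(o, T) = sqrt(T**2 + o**2)
93760/m(-329, 49) + d(296)/400116 = 93760/(sqrt(49**2 + (-329)**2)) + (296*(121 + 296))/400116 = 93760/(sqrt(2401 + 108241)) + (296*417)*(1/400116) = 93760/(sqrt(110642)) + 123432*(1/400116) = 93760/((7*sqrt(2258))) + 10286/33343 = 93760*(sqrt(2258)/15806) + 10286/33343 = 46880*sqrt(2258)/7903 + 10286/33343 = 10286/33343 + 46880*sqrt(2258)/7903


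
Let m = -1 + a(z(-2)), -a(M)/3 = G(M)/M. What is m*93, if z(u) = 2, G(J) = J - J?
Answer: -93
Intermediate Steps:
G(J) = 0
a(M) = 0 (a(M) = -0/M = -3*0 = 0)
m = -1 (m = -1 + 0 = -1)
m*93 = -1*93 = -93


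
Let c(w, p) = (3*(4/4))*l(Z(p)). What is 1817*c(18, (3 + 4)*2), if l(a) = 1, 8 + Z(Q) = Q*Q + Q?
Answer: 5451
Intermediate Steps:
Z(Q) = -8 + Q + Q² (Z(Q) = -8 + (Q*Q + Q) = -8 + (Q² + Q) = -8 + (Q + Q²) = -8 + Q + Q²)
c(w, p) = 3 (c(w, p) = (3*(4/4))*1 = (3*(4*(¼)))*1 = (3*1)*1 = 3*1 = 3)
1817*c(18, (3 + 4)*2) = 1817*3 = 5451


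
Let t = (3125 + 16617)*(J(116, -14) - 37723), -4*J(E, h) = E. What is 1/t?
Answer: -1/745299984 ≈ -1.3417e-9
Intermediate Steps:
J(E, h) = -E/4
t = -745299984 (t = (3125 + 16617)*(-¼*116 - 37723) = 19742*(-29 - 37723) = 19742*(-37752) = -745299984)
1/t = 1/(-745299984) = -1/745299984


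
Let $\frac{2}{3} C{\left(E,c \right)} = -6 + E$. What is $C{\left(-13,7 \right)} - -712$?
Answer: $\frac{1367}{2} \approx 683.5$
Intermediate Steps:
$C{\left(E,c \right)} = -9 + \frac{3 E}{2}$ ($C{\left(E,c \right)} = \frac{3 \left(-6 + E\right)}{2} = -9 + \frac{3 E}{2}$)
$C{\left(-13,7 \right)} - -712 = \left(-9 + \frac{3}{2} \left(-13\right)\right) - -712 = \left(-9 - \frac{39}{2}\right) + 712 = - \frac{57}{2} + 712 = \frac{1367}{2}$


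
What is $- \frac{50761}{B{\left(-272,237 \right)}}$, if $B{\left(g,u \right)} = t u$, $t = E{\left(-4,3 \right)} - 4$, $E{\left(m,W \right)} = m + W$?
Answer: $\frac{50761}{1185} \approx 42.836$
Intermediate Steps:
$E{\left(m,W \right)} = W + m$
$t = -5$ ($t = \left(3 - 4\right) - 4 = -1 - 4 = -5$)
$B{\left(g,u \right)} = - 5 u$
$- \frac{50761}{B{\left(-272,237 \right)}} = - \frac{50761}{\left(-5\right) 237} = - \frac{50761}{-1185} = \left(-50761\right) \left(- \frac{1}{1185}\right) = \frac{50761}{1185}$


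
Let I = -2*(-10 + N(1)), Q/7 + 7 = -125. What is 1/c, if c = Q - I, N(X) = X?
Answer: -1/942 ≈ -0.0010616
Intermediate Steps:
Q = -924 (Q = -49 + 7*(-125) = -49 - 875 = -924)
I = 18 (I = -2*(-10 + 1) = -2*(-9) = 18)
c = -942 (c = -924 - 1*18 = -924 - 18 = -942)
1/c = 1/(-942) = -1/942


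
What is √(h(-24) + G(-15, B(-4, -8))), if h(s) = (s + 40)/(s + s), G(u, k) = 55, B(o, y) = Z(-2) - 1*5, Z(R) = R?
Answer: 2*√123/3 ≈ 7.3937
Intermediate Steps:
B(o, y) = -7 (B(o, y) = -2 - 1*5 = -2 - 5 = -7)
h(s) = (40 + s)/(2*s) (h(s) = (40 + s)/((2*s)) = (40 + s)*(1/(2*s)) = (40 + s)/(2*s))
√(h(-24) + G(-15, B(-4, -8))) = √((½)*(40 - 24)/(-24) + 55) = √((½)*(-1/24)*16 + 55) = √(-⅓ + 55) = √(164/3) = 2*√123/3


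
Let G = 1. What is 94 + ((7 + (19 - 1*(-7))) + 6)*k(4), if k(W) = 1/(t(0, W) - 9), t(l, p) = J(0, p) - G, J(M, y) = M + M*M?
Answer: 901/10 ≈ 90.100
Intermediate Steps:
J(M, y) = M + M²
t(l, p) = -1 (t(l, p) = 0*(1 + 0) - 1*1 = 0*1 - 1 = 0 - 1 = -1)
k(W) = -⅒ (k(W) = 1/(-1 - 9) = 1/(-10) = -⅒)
94 + ((7 + (19 - 1*(-7))) + 6)*k(4) = 94 + ((7 + (19 - 1*(-7))) + 6)*(-⅒) = 94 + ((7 + (19 + 7)) + 6)*(-⅒) = 94 + ((7 + 26) + 6)*(-⅒) = 94 + (33 + 6)*(-⅒) = 94 + 39*(-⅒) = 94 - 39/10 = 901/10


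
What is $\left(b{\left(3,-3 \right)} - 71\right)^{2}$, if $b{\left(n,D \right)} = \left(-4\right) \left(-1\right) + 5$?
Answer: $3844$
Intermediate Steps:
$b{\left(n,D \right)} = 9$ ($b{\left(n,D \right)} = 4 + 5 = 9$)
$\left(b{\left(3,-3 \right)} - 71\right)^{2} = \left(9 - 71\right)^{2} = \left(-62\right)^{2} = 3844$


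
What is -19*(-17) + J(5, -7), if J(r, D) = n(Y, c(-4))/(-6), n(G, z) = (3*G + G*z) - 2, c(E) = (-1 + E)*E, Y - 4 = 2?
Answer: 901/3 ≈ 300.33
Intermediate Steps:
Y = 6 (Y = 4 + 2 = 6)
c(E) = E*(-1 + E)
n(G, z) = -2 + 3*G + G*z
J(r, D) = -68/3 (J(r, D) = (-2 + 3*6 + 6*(-4*(-1 - 4)))/(-6) = (-2 + 18 + 6*(-4*(-5)))*(-⅙) = (-2 + 18 + 6*20)*(-⅙) = (-2 + 18 + 120)*(-⅙) = 136*(-⅙) = -68/3)
-19*(-17) + J(5, -7) = -19*(-17) - 68/3 = 323 - 68/3 = 901/3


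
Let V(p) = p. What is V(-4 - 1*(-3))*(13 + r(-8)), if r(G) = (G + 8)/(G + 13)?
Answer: -13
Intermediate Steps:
r(G) = (8 + G)/(13 + G)
V(-4 - 1*(-3))*(13 + r(-8)) = (-4 - 1*(-3))*(13 + (8 - 8)/(13 - 8)) = (-4 + 3)*(13 + 0/5) = -(13 + (⅕)*0) = -(13 + 0) = -1*13 = -13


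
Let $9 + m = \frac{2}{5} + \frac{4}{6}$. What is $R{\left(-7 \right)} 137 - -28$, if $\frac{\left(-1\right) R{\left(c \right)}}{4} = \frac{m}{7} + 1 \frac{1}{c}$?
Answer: $\frac{76372}{105} \approx 727.35$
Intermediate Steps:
$m = - \frac{119}{15}$ ($m = -9 + \left(\frac{2}{5} + \frac{4}{6}\right) = -9 + \left(2 \cdot \frac{1}{5} + 4 \cdot \frac{1}{6}\right) = -9 + \left(\frac{2}{5} + \frac{2}{3}\right) = -9 + \frac{16}{15} = - \frac{119}{15} \approx -7.9333$)
$R{\left(c \right)} = \frac{68}{15} - \frac{4}{c}$ ($R{\left(c \right)} = - 4 \left(- \frac{119}{15 \cdot 7} + 1 \frac{1}{c}\right) = - 4 \left(\left(- \frac{119}{15}\right) \frac{1}{7} + \frac{1}{c}\right) = - 4 \left(- \frac{17}{15} + \frac{1}{c}\right) = \frac{68}{15} - \frac{4}{c}$)
$R{\left(-7 \right)} 137 - -28 = \left(\frac{68}{15} - \frac{4}{-7}\right) 137 - -28 = \left(\frac{68}{15} - - \frac{4}{7}\right) 137 + 28 = \left(\frac{68}{15} + \frac{4}{7}\right) 137 + 28 = \frac{536}{105} \cdot 137 + 28 = \frac{73432}{105} + 28 = \frac{76372}{105}$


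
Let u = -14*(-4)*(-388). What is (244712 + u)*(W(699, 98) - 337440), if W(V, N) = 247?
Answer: -75188643912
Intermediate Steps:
u = -21728 (u = 56*(-388) = -21728)
(244712 + u)*(W(699, 98) - 337440) = (244712 - 21728)*(247 - 337440) = 222984*(-337193) = -75188643912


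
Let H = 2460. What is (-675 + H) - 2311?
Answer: -526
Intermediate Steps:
(-675 + H) - 2311 = (-675 + 2460) - 2311 = 1785 - 2311 = -526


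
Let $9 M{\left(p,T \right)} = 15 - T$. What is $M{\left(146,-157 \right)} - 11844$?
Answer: $- \frac{106424}{9} \approx -11825.0$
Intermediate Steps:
$M{\left(p,T \right)} = \frac{5}{3} - \frac{T}{9}$ ($M{\left(p,T \right)} = \frac{15 - T}{9} = \frac{5}{3} - \frac{T}{9}$)
$M{\left(146,-157 \right)} - 11844 = \left(\frac{5}{3} - - \frac{157}{9}\right) - 11844 = \left(\frac{5}{3} + \frac{157}{9}\right) - 11844 = \frac{172}{9} - 11844 = - \frac{106424}{9}$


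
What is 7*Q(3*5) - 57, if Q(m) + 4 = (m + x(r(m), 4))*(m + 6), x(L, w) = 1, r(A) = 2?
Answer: 2267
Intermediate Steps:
Q(m) = -4 + (1 + m)*(6 + m) (Q(m) = -4 + (m + 1)*(m + 6) = -4 + (1 + m)*(6 + m))
7*Q(3*5) - 57 = 7*(2 + (3*5)² + 7*(3*5)) - 57 = 7*(2 + 15² + 7*15) - 57 = 7*(2 + 225 + 105) - 57 = 7*332 - 57 = 2324 - 57 = 2267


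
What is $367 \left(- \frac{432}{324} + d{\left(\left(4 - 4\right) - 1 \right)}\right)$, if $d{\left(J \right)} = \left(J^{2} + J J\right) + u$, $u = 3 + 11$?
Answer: $\frac{16148}{3} \approx 5382.7$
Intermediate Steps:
$u = 14$
$d{\left(J \right)} = 14 + 2 J^{2}$ ($d{\left(J \right)} = \left(J^{2} + J J\right) + 14 = \left(J^{2} + J^{2}\right) + 14 = 2 J^{2} + 14 = 14 + 2 J^{2}$)
$367 \left(- \frac{432}{324} + d{\left(\left(4 - 4\right) - 1 \right)}\right) = 367 \left(- \frac{432}{324} + \left(14 + 2 \left(\left(4 - 4\right) - 1\right)^{2}\right)\right) = 367 \left(\left(-432\right) \frac{1}{324} + \left(14 + 2 \left(0 - 1\right)^{2}\right)\right) = 367 \left(- \frac{4}{3} + \left(14 + 2 \left(-1\right)^{2}\right)\right) = 367 \left(- \frac{4}{3} + \left(14 + 2 \cdot 1\right)\right) = 367 \left(- \frac{4}{3} + \left(14 + 2\right)\right) = 367 \left(- \frac{4}{3} + 16\right) = 367 \cdot \frac{44}{3} = \frac{16148}{3}$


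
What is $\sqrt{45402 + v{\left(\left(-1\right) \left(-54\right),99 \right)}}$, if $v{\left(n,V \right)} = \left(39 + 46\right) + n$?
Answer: $\sqrt{45541} \approx 213.4$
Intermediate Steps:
$v{\left(n,V \right)} = 85 + n$
$\sqrt{45402 + v{\left(\left(-1\right) \left(-54\right),99 \right)}} = \sqrt{45402 + \left(85 - -54\right)} = \sqrt{45402 + \left(85 + 54\right)} = \sqrt{45402 + 139} = \sqrt{45541}$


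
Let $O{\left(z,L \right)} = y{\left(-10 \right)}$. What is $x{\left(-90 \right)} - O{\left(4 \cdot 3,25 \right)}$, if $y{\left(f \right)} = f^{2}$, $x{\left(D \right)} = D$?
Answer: $-190$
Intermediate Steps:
$O{\left(z,L \right)} = 100$ ($O{\left(z,L \right)} = \left(-10\right)^{2} = 100$)
$x{\left(-90 \right)} - O{\left(4 \cdot 3,25 \right)} = -90 - 100 = -190$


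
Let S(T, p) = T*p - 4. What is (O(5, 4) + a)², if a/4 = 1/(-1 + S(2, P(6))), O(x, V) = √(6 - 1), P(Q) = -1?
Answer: 261/49 - 8*√5/7 ≈ 2.7710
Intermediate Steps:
S(T, p) = -4 + T*p
O(x, V) = √5
a = -4/7 (a = 4/(-1 + (-4 + 2*(-1))) = 4/(-1 + (-4 - 2)) = 4/(-1 - 6) = 4/(-7) = 4*(-⅐) = -4/7 ≈ -0.57143)
(O(5, 4) + a)² = (√5 - 4/7)² = (-4/7 + √5)²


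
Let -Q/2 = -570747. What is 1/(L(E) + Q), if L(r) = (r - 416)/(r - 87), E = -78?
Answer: 165/188347004 ≈ 8.7604e-7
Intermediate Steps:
Q = 1141494 (Q = -2*(-570747) = 1141494)
L(r) = (-416 + r)/(-87 + r)
1/(L(E) + Q) = 1/((-416 - 78)/(-87 - 78) + 1141494) = 1/(-494/(-165) + 1141494) = 1/(-1/165*(-494) + 1141494) = 1/(494/165 + 1141494) = 1/(188347004/165) = 165/188347004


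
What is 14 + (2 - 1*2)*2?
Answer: 14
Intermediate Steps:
14 + (2 - 1*2)*2 = 14 + (2 - 2)*2 = 14 + 0*2 = 14 + 0 = 14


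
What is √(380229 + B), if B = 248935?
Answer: 2*√157291 ≈ 793.20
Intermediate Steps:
√(380229 + B) = √(380229 + 248935) = √629164 = 2*√157291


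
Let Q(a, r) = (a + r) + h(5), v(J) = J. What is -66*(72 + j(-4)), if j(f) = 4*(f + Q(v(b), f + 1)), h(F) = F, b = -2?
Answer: -3696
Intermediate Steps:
Q(a, r) = 5 + a + r (Q(a, r) = (a + r) + 5 = 5 + a + r)
j(f) = 16 + 8*f (j(f) = 4*(f + (5 - 2 + (f + 1))) = 4*(f + (5 - 2 + (1 + f))) = 4*(f + (4 + f)) = 4*(4 + 2*f) = 16 + 8*f)
-66*(72 + j(-4)) = -66*(72 + (16 + 8*(-4))) = -66*(72 + (16 - 32)) = -66*(72 - 16) = -66*56 = -3696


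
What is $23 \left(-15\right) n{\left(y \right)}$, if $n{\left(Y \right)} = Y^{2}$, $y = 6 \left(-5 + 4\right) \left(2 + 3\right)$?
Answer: $-310500$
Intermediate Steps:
$y = -30$ ($y = 6 \left(\left(-1\right) 5\right) = 6 \left(-5\right) = -30$)
$23 \left(-15\right) n{\left(y \right)} = 23 \left(-15\right) \left(-30\right)^{2} = \left(-345\right) 900 = -310500$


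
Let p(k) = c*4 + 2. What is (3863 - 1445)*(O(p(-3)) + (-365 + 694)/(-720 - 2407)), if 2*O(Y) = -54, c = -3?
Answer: -204944844/3127 ≈ -65540.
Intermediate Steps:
p(k) = -10 (p(k) = -3*4 + 2 = -12 + 2 = -10)
O(Y) = -27 (O(Y) = (½)*(-54) = -27)
(3863 - 1445)*(O(p(-3)) + (-365 + 694)/(-720 - 2407)) = (3863 - 1445)*(-27 + (-365 + 694)/(-720 - 2407)) = 2418*(-27 + 329/(-3127)) = 2418*(-27 + 329*(-1/3127)) = 2418*(-27 - 329/3127) = 2418*(-84758/3127) = -204944844/3127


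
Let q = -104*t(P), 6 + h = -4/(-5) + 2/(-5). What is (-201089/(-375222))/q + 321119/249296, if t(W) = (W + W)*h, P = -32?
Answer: 8717158345679/6767512866816 ≈ 1.2881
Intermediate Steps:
h = -28/5 (h = -6 + (-4/(-5) + 2/(-5)) = -6 + (-4*(-1/5) + 2*(-1/5)) = -6 + (4/5 - 2/5) = -6 + 2/5 = -28/5 ≈ -5.6000)
t(W) = -56*W/5 (t(W) = (W + W)*(-28/5) = (2*W)*(-28/5) = -56*W/5)
q = -186368/5 (q = -(-5824)*(-32)/5 = -104*1792/5 = -186368/5 ≈ -37274.)
(-201089/(-375222))/q + 321119/249296 = (-201089/(-375222))/(-186368/5) + 321119/249296 = -201089*(-1/375222)*(-5/186368) + 321119*(1/249296) = (8743/16314)*(-5/186368) + 321119/249296 = -6245/434343936 + 321119/249296 = 8717158345679/6767512866816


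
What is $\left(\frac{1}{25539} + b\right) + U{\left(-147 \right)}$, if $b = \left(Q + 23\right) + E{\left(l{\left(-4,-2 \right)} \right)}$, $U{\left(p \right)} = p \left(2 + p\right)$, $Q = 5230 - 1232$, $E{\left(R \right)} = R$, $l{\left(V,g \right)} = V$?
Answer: $\frac{646953949}{25539} \approx 25332.0$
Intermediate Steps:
$Q = 3998$ ($Q = 5230 - 1232 = 3998$)
$b = 4017$ ($b = \left(3998 + 23\right) - 4 = 4021 - 4 = 4017$)
$\left(\frac{1}{25539} + b\right) + U{\left(-147 \right)} = \left(\frac{1}{25539} + 4017\right) - 147 \left(2 - 147\right) = \left(\frac{1}{25539} + 4017\right) - -21315 = \frac{102590164}{25539} + 21315 = \frac{646953949}{25539}$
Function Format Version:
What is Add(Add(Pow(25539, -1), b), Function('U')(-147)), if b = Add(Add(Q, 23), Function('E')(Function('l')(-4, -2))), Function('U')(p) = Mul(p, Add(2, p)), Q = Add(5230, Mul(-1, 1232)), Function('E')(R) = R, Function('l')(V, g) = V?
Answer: Rational(646953949, 25539) ≈ 25332.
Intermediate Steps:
Q = 3998 (Q = Add(5230, -1232) = 3998)
b = 4017 (b = Add(Add(3998, 23), -4) = Add(4021, -4) = 4017)
Add(Add(Pow(25539, -1), b), Function('U')(-147)) = Add(Add(Pow(25539, -1), 4017), Mul(-147, Add(2, -147))) = Add(Add(Rational(1, 25539), 4017), Mul(-147, -145)) = Add(Rational(102590164, 25539), 21315) = Rational(646953949, 25539)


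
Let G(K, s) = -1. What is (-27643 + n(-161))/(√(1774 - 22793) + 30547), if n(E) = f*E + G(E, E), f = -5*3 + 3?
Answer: -196356116/233285057 + 6428*I*√21019/233285057 ≈ -0.8417 + 0.0039948*I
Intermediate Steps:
f = -12 (f = -15 + 3 = -12)
n(E) = -1 - 12*E (n(E) = -12*E - 1 = -1 - 12*E)
(-27643 + n(-161))/(√(1774 - 22793) + 30547) = (-27643 + (-1 - 12*(-161)))/(√(1774 - 22793) + 30547) = (-27643 + (-1 + 1932))/(√(-21019) + 30547) = (-27643 + 1931)/(I*√21019 + 30547) = -25712/(30547 + I*√21019)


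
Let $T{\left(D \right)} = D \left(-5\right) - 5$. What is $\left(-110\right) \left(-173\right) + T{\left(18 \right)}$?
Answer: $18935$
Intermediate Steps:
$T{\left(D \right)} = -5 - 5 D$ ($T{\left(D \right)} = - 5 D - 5 = -5 - 5 D$)
$\left(-110\right) \left(-173\right) + T{\left(18 \right)} = \left(-110\right) \left(-173\right) - 95 = 19030 - 95 = 18935$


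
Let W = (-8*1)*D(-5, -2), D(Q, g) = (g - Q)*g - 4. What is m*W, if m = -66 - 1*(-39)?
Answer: -2160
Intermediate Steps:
D(Q, g) = -4 + g*(g - Q) (D(Q, g) = g*(g - Q) - 4 = -4 + g*(g - Q))
m = -27 (m = -66 + 39 = -27)
W = 80 (W = (-8*1)*(-4 + (-2)**2 - 1*(-5)*(-2)) = -8*(-4 + 4 - 10) = -8*(-10) = 80)
m*W = -27*80 = -2160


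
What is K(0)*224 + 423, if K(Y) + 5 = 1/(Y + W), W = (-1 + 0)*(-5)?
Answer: -3261/5 ≈ -652.20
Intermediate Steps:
W = 5 (W = -1*(-5) = 5)
K(Y) = -5 + 1/(5 + Y) (K(Y) = -5 + 1/(Y + 5) = -5 + 1/(5 + Y))
K(0)*224 + 423 = ((-24 - 5*0)/(5 + 0))*224 + 423 = ((-24 + 0)/5)*224 + 423 = ((⅕)*(-24))*224 + 423 = -24/5*224 + 423 = -5376/5 + 423 = -3261/5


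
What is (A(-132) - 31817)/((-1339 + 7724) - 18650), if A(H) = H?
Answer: 31949/12265 ≈ 2.6049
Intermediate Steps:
(A(-132) - 31817)/((-1339 + 7724) - 18650) = (-132 - 31817)/((-1339 + 7724) - 18650) = -31949/(6385 - 18650) = -31949/(-12265) = -31949*(-1/12265) = 31949/12265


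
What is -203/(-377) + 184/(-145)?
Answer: -1377/1885 ≈ -0.73050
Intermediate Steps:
-203/(-377) + 184/(-145) = -203*(-1/377) + 184*(-1/145) = 7/13 - 184/145 = -1377/1885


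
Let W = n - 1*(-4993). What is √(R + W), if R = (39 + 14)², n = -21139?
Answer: I*√13337 ≈ 115.49*I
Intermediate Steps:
R = 2809 (R = 53² = 2809)
W = -16146 (W = -21139 - 1*(-4993) = -21139 + 4993 = -16146)
√(R + W) = √(2809 - 16146) = √(-13337) = I*√13337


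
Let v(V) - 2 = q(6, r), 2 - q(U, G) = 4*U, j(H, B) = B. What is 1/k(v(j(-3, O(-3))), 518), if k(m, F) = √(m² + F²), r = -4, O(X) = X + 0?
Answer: √67181/134362 ≈ 0.0019291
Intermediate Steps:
O(X) = X
q(U, G) = 2 - 4*U
v(V) = -20 (v(V) = 2 + (2 - 4*6) = 2 + (2 - 24) = 2 - 22 = -20)
k(m, F) = √(F² + m²)
1/k(v(j(-3, O(-3))), 518) = 1/(√(518² + (-20)²)) = 1/(√(268324 + 400)) = 1/(√268724) = 1/(2*√67181) = √67181/134362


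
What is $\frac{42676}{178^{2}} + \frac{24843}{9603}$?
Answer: $\frac{99745270}{25355121} \approx 3.9339$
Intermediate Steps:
$\frac{42676}{178^{2}} + \frac{24843}{9603} = \frac{42676}{31684} + 24843 \cdot \frac{1}{9603} = 42676 \cdot \frac{1}{31684} + \frac{8281}{3201} = \frac{10669}{7921} + \frac{8281}{3201} = \frac{99745270}{25355121}$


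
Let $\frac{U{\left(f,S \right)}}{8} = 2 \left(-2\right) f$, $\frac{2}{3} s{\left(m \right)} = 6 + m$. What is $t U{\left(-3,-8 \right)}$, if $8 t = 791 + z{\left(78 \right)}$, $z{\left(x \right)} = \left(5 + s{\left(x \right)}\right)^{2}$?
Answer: $215424$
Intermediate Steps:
$s{\left(m \right)} = 9 + \frac{3 m}{2}$ ($s{\left(m \right)} = \frac{3 \left(6 + m\right)}{2} = 9 + \frac{3 m}{2}$)
$U{\left(f,S \right)} = - 32 f$ ($U{\left(f,S \right)} = 8 \cdot 2 \left(-2\right) f = 8 \left(- 4 f\right) = - 32 f$)
$z{\left(x \right)} = \left(14 + \frac{3 x}{2}\right)^{2}$ ($z{\left(x \right)} = \left(5 + \left(9 + \frac{3 x}{2}\right)\right)^{2} = \left(14 + \frac{3 x}{2}\right)^{2}$)
$t = 2244$ ($t = \frac{791 + \frac{\left(28 + 3 \cdot 78\right)^{2}}{4}}{8} = \frac{791 + \frac{\left(28 + 234\right)^{2}}{4}}{8} = \frac{791 + \frac{262^{2}}{4}}{8} = \frac{791 + \frac{1}{4} \cdot 68644}{8} = \frac{791 + 17161}{8} = \frac{1}{8} \cdot 17952 = 2244$)
$t U{\left(-3,-8 \right)} = 2244 \left(\left(-32\right) \left(-3\right)\right) = 2244 \cdot 96 = 215424$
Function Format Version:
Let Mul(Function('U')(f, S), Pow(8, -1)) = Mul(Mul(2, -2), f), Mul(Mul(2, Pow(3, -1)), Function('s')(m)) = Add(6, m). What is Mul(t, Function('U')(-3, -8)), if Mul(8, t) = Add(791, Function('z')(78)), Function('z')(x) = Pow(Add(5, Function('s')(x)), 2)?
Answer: 215424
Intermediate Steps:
Function('s')(m) = Add(9, Mul(Rational(3, 2), m)) (Function('s')(m) = Mul(Rational(3, 2), Add(6, m)) = Add(9, Mul(Rational(3, 2), m)))
Function('U')(f, S) = Mul(-32, f) (Function('U')(f, S) = Mul(8, Mul(Mul(2, -2), f)) = Mul(8, Mul(-4, f)) = Mul(-32, f))
Function('z')(x) = Pow(Add(14, Mul(Rational(3, 2), x)), 2) (Function('z')(x) = Pow(Add(5, Add(9, Mul(Rational(3, 2), x))), 2) = Pow(Add(14, Mul(Rational(3, 2), x)), 2))
t = 2244 (t = Mul(Rational(1, 8), Add(791, Mul(Rational(1, 4), Pow(Add(28, Mul(3, 78)), 2)))) = Mul(Rational(1, 8), Add(791, Mul(Rational(1, 4), Pow(Add(28, 234), 2)))) = Mul(Rational(1, 8), Add(791, Mul(Rational(1, 4), Pow(262, 2)))) = Mul(Rational(1, 8), Add(791, Mul(Rational(1, 4), 68644))) = Mul(Rational(1, 8), Add(791, 17161)) = Mul(Rational(1, 8), 17952) = 2244)
Mul(t, Function('U')(-3, -8)) = Mul(2244, Mul(-32, -3)) = Mul(2244, 96) = 215424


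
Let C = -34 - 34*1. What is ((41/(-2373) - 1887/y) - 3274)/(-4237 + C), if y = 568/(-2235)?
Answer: -5595066961/5802554520 ≈ -0.96424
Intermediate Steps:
y = -568/2235 (y = 568*(-1/2235) = -568/2235 ≈ -0.25414)
C = -68 (C = -34 - 34 = -68)
((41/(-2373) - 1887/y) - 3274)/(-4237 + C) = ((41/(-2373) - 1887/(-568/2235)) - 3274)/(-4237 - 68) = ((41*(-1/2373) - 1887*(-2235/568)) - 3274)/(-4305) = ((-41/2373 + 4217445/568) - 3274)*(-1/4305) = (10007973697/1347864 - 3274)*(-1/4305) = (5595066961/1347864)*(-1/4305) = -5595066961/5802554520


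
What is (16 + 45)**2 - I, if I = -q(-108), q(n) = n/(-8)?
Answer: 7469/2 ≈ 3734.5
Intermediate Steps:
q(n) = -n/8 (q(n) = n*(-1/8) = -n/8)
I = -27/2 (I = -(-1)*(-108)/8 = -1*27/2 = -27/2 ≈ -13.500)
(16 + 45)**2 - I = (16 + 45)**2 - 1*(-27/2) = 61**2 + 27/2 = 3721 + 27/2 = 7469/2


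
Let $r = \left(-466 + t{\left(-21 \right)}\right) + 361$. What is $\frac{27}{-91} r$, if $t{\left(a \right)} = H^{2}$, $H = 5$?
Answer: $\frac{2160}{91} \approx 23.736$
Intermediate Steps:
$t{\left(a \right)} = 25$ ($t{\left(a \right)} = 5^{2} = 25$)
$r = -80$ ($r = \left(-466 + 25\right) + 361 = -441 + 361 = -80$)
$\frac{27}{-91} r = \frac{27}{-91} \left(-80\right) = 27 \left(- \frac{1}{91}\right) \left(-80\right) = \left(- \frac{27}{91}\right) \left(-80\right) = \frac{2160}{91}$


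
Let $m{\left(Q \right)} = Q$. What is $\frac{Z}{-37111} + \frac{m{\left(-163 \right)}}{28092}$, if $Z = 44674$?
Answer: $- \frac{1261031101}{1042522212} \approx -1.2096$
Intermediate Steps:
$\frac{Z}{-37111} + \frac{m{\left(-163 \right)}}{28092} = \frac{44674}{-37111} - \frac{163}{28092} = 44674 \left(- \frac{1}{37111}\right) - \frac{163}{28092} = - \frac{44674}{37111} - \frac{163}{28092} = - \frac{1261031101}{1042522212}$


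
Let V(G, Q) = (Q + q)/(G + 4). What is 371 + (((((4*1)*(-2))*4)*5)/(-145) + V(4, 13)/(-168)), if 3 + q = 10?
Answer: 3625631/9744 ≈ 372.09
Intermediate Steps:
q = 7 (q = -3 + 10 = 7)
V(G, Q) = (7 + Q)/(4 + G) (V(G, Q) = (Q + 7)/(G + 4) = (7 + Q)/(4 + G))
371 + (((((4*1)*(-2))*4)*5)/(-145) + V(4, 13)/(-168)) = 371 + (((((4*1)*(-2))*4)*5)/(-145) + ((7 + 13)/(4 + 4))/(-168)) = 371 + ((((4*(-2))*4)*5)*(-1/145) + (20/8)*(-1/168)) = 371 + ((-8*4*5)*(-1/145) + ((⅛)*20)*(-1/168)) = 371 + (-32*5*(-1/145) + (5/2)*(-1/168)) = 371 + (-160*(-1/145) - 5/336) = 371 + (32/29 - 5/336) = 371 + 10607/9744 = 3625631/9744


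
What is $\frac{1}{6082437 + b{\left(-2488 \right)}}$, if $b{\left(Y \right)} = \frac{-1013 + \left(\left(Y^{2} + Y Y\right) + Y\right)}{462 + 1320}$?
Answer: $\frac{1782}{10851279521} \approx 1.6422 \cdot 10^{-7}$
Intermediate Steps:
$b{\left(Y \right)} = - \frac{1013}{1782} + \frac{Y^{2}}{891} + \frac{Y}{1782}$ ($b{\left(Y \right)} = \frac{-1013 + \left(\left(Y^{2} + Y^{2}\right) + Y\right)}{1782} = \left(-1013 + \left(2 Y^{2} + Y\right)\right) \frac{1}{1782} = \left(-1013 + \left(Y + 2 Y^{2}\right)\right) \frac{1}{1782} = \left(-1013 + Y + 2 Y^{2}\right) \frac{1}{1782} = - \frac{1013}{1782} + \frac{Y^{2}}{891} + \frac{Y}{1782}$)
$\frac{1}{6082437 + b{\left(-2488 \right)}} = \frac{1}{6082437 + \left(- \frac{1013}{1782} + \frac{\left(-2488\right)^{2}}{891} + \frac{1}{1782} \left(-2488\right)\right)} = \frac{1}{6082437 - - \frac{12376787}{1782}} = \frac{1}{6082437 + \frac{12376787}{1782}} = \frac{1}{\frac{10851279521}{1782}} = \frac{1782}{10851279521}$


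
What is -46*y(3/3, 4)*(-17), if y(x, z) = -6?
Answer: -4692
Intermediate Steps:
-46*y(3/3, 4)*(-17) = -46*(-6)*(-17) = 276*(-17) = -4692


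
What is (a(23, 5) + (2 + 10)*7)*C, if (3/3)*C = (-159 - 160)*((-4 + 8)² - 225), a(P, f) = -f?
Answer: 5267009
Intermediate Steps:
C = 66671 (C = (-159 - 160)*((-4 + 8)² - 225) = -319*(4² - 225) = -319*(16 - 225) = -319*(-209) = 66671)
(a(23, 5) + (2 + 10)*7)*C = (-1*5 + (2 + 10)*7)*66671 = (-5 + 12*7)*66671 = (-5 + 84)*66671 = 79*66671 = 5267009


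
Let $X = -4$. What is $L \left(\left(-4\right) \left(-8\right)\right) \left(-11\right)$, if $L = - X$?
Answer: $-1408$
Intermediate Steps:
$L = 4$ ($L = \left(-1\right) \left(-4\right) = 4$)
$L \left(\left(-4\right) \left(-8\right)\right) \left(-11\right) = 4 \left(\left(-4\right) \left(-8\right)\right) \left(-11\right) = 4 \cdot 32 \left(-11\right) = 128 \left(-11\right) = -1408$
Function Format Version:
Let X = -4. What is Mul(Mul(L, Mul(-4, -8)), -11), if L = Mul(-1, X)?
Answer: -1408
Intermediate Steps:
L = 4 (L = Mul(-1, -4) = 4)
Mul(Mul(L, Mul(-4, -8)), -11) = Mul(Mul(4, Mul(-4, -8)), -11) = Mul(Mul(4, 32), -11) = Mul(128, -11) = -1408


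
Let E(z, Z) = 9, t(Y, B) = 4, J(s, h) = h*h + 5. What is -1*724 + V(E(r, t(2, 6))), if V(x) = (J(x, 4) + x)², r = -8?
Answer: 176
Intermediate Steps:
J(s, h) = 5 + h² (J(s, h) = h² + 5 = 5 + h²)
V(x) = (21 + x)² (V(x) = ((5 + 4²) + x)² = ((5 + 16) + x)² = (21 + x)²)
-1*724 + V(E(r, t(2, 6))) = -1*724 + (21 + 9)² = -724 + 30² = -724 + 900 = 176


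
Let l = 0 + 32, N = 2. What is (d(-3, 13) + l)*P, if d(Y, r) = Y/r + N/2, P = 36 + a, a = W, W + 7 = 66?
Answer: 40470/13 ≈ 3113.1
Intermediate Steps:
W = 59 (W = -7 + 66 = 59)
a = 59
l = 32
P = 95 (P = 36 + 59 = 95)
d(Y, r) = 1 + Y/r (d(Y, r) = Y/r + 2/2 = Y/r + 2*(½) = Y/r + 1 = 1 + Y/r)
(d(-3, 13) + l)*P = ((-3 + 13)/13 + 32)*95 = ((1/13)*10 + 32)*95 = (10/13 + 32)*95 = (426/13)*95 = 40470/13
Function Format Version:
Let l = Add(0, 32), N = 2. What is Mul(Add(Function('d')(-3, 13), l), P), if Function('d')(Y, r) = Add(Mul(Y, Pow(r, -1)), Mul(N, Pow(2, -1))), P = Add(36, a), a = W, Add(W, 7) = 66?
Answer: Rational(40470, 13) ≈ 3113.1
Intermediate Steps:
W = 59 (W = Add(-7, 66) = 59)
a = 59
l = 32
P = 95 (P = Add(36, 59) = 95)
Function('d')(Y, r) = Add(1, Mul(Y, Pow(r, -1))) (Function('d')(Y, r) = Add(Mul(Y, Pow(r, -1)), Mul(2, Pow(2, -1))) = Add(Mul(Y, Pow(r, -1)), Mul(2, Rational(1, 2))) = Add(Mul(Y, Pow(r, -1)), 1) = Add(1, Mul(Y, Pow(r, -1))))
Mul(Add(Function('d')(-3, 13), l), P) = Mul(Add(Mul(Pow(13, -1), Add(-3, 13)), 32), 95) = Mul(Add(Mul(Rational(1, 13), 10), 32), 95) = Mul(Add(Rational(10, 13), 32), 95) = Mul(Rational(426, 13), 95) = Rational(40470, 13)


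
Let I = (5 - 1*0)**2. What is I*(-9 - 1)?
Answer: -250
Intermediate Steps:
I = 25 (I = (5 + 0)**2 = 5**2 = 25)
I*(-9 - 1) = 25*(-9 - 1) = 25*(-10) = -250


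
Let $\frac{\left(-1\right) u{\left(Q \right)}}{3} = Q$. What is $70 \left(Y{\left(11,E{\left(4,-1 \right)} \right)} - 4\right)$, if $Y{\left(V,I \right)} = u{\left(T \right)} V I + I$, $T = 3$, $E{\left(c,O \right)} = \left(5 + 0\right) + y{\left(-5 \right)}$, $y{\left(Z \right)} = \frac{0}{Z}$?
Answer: $-34580$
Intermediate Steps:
$y{\left(Z \right)} = 0$
$E{\left(c,O \right)} = 5$ ($E{\left(c,O \right)} = \left(5 + 0\right) + 0 = 5 + 0 = 5$)
$u{\left(Q \right)} = - 3 Q$
$Y{\left(V,I \right)} = I - 9 I V$ ($Y{\left(V,I \right)} = \left(-3\right) 3 V I + I = - 9 V I + I = - 9 I V + I = I - 9 I V$)
$70 \left(Y{\left(11,E{\left(4,-1 \right)} \right)} - 4\right) = 70 \left(5 \left(1 - 99\right) - 4\right) = 70 \left(5 \left(-98\right) - 4\right) = 70 \left(-490 - 4\right) = 70 \left(-494\right) = -34580$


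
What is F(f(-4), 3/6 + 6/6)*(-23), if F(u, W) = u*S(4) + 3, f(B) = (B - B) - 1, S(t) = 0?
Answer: -69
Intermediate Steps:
f(B) = -1 (f(B) = 0 - 1 = -1)
F(u, W) = 3 (F(u, W) = u*0 + 3 = 0 + 3 = 3)
F(f(-4), 3/6 + 6/6)*(-23) = 3*(-23) = -69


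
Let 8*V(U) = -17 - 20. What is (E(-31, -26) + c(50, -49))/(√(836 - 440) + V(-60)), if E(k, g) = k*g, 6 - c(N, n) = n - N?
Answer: 269656/23975 + 349824*√11/23975 ≈ 59.641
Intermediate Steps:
V(U) = -37/8 (V(U) = (-17 - 20)/8 = (⅛)*(-37) = -37/8)
c(N, n) = 6 + N - n (c(N, n) = 6 - (n - N) = 6 + (N - n) = 6 + N - n)
E(k, g) = g*k
(E(-31, -26) + c(50, -49))/(√(836 - 440) + V(-60)) = (-26*(-31) + (6 + 50 - 1*(-49)))/(√(836 - 440) - 37/8) = (806 + (6 + 50 + 49))/(√396 - 37/8) = (806 + 105)/(6*√11 - 37/8) = 911/(-37/8 + 6*√11)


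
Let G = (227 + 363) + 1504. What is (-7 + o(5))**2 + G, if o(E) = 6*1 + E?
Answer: 2110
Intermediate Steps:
o(E) = 6 + E
G = 2094 (G = 590 + 1504 = 2094)
(-7 + o(5))**2 + G = (-7 + (6 + 5))**2 + 2094 = (-7 + 11)**2 + 2094 = 4**2 + 2094 = 16 + 2094 = 2110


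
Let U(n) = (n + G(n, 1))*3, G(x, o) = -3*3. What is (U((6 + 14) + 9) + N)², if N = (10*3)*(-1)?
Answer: 900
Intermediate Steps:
G(x, o) = -9
N = -30 (N = 30*(-1) = -30)
U(n) = -27 + 3*n (U(n) = (n - 9)*3 = (-9 + n)*3 = -27 + 3*n)
(U((6 + 14) + 9) + N)² = ((-27 + 3*((6 + 14) + 9)) - 30)² = ((-27 + 3*(20 + 9)) - 30)² = ((-27 + 3*29) - 30)² = ((-27 + 87) - 30)² = (60 - 30)² = 30² = 900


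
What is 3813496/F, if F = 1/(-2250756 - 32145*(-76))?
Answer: 733197994944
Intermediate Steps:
F = 1/192264 (F = 1/(-2250756 + 2443020) = 1/192264 ≈ 5.2012e-6)
3813496/F = 3813496/(1/192264) = 3813496*192264 = 733197994944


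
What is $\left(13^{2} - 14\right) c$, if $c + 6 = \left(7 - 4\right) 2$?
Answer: $0$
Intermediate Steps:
$c = 0$ ($c = -6 + \left(7 - 4\right) 2 = -6 + 3 \cdot 2 = -6 + 6 = 0$)
$\left(13^{2} - 14\right) c = \left(13^{2} - 14\right) 0 = \left(169 - 14\right) 0 = 155 \cdot 0 = 0$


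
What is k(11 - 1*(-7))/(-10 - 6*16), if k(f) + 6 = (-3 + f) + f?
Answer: -27/106 ≈ -0.25472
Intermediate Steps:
k(f) = -9 + 2*f (k(f) = -6 + ((-3 + f) + f) = -6 + (-3 + 2*f) = -9 + 2*f)
k(11 - 1*(-7))/(-10 - 6*16) = (-9 + 2*(11 - 1*(-7)))/(-10 - 6*16) = (-9 + 2*(11 + 7))/(-10 - 96) = (-9 + 2*18)/(-106) = (-9 + 36)*(-1/106) = 27*(-1/106) = -27/106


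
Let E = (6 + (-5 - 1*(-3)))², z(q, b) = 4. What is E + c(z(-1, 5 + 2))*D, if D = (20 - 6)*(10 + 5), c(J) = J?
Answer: 856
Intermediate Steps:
D = 210 (D = 14*15 = 210)
E = 16 (E = (6 + (-5 + 3))² = (6 - 2)² = 4² = 16)
E + c(z(-1, 5 + 2))*D = 16 + 4*210 = 16 + 840 = 856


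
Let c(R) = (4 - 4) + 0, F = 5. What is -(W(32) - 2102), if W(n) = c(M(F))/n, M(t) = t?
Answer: 2102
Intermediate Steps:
c(R) = 0 (c(R) = 0 + 0 = 0)
W(n) = 0 (W(n) = 0/n = 0)
-(W(32) - 2102) = -(0 - 2102) = -1*(-2102) = 2102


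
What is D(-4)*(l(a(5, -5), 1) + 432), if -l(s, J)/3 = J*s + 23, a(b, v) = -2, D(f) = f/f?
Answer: 369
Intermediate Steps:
D(f) = 1
l(s, J) = -69 - 3*J*s (l(s, J) = -3*(J*s + 23) = -3*(23 + J*s) = -69 - 3*J*s)
D(-4)*(l(a(5, -5), 1) + 432) = 1*((-69 - 3*1*(-2)) + 432) = 1*((-69 + 6) + 432) = 1*(-63 + 432) = 1*369 = 369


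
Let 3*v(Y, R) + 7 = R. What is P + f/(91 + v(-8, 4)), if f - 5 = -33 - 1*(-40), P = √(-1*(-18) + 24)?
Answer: 2/15 + √42 ≈ 6.6141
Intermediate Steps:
v(Y, R) = -7/3 + R/3
P = √42 (P = √(18 + 24) = √42 ≈ 6.4807)
f = 12 (f = 5 + (-33 - 1*(-40)) = 5 + (-33 + 40) = 5 + 7 = 12)
P + f/(91 + v(-8, 4)) = √42 + 12/(91 + (-7/3 + (⅓)*4)) = √42 + 12/(91 + (-7/3 + 4/3)) = √42 + 12/(91 - 1) = √42 + 12/90 = √42 + 12*(1/90) = √42 + 2/15 = 2/15 + √42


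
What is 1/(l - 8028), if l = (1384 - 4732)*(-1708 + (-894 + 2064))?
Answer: 1/1793196 ≈ 5.5766e-7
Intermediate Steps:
l = 1801224 (l = -3348*(-1708 + 1170) = -3348*(-538) = 1801224)
1/(l - 8028) = 1/(1801224 - 8028) = 1/1793196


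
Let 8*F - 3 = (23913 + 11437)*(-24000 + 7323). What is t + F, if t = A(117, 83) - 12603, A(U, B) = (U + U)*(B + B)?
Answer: -589322019/8 ≈ -7.3665e+7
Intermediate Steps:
A(U, B) = 4*B*U (A(U, B) = (2*U)*(2*B) = 4*B*U)
F = -589531947/8 (F = 3/8 + ((23913 + 11437)*(-24000 + 7323))/8 = 3/8 + (35350*(-16677))/8 = 3/8 + (1/8)*(-589531950) = 3/8 - 294765975/4 = -589531947/8 ≈ -7.3692e+7)
t = 26241 (t = 4*83*117 - 12603 = 38844 - 12603 = 26241)
t + F = 26241 - 589531947/8 = -589322019/8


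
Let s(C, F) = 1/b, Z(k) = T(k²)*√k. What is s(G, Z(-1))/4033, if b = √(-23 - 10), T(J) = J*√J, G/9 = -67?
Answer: -I*√33/133089 ≈ -4.3163e-5*I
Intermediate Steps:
G = -603 (G = 9*(-67) = -603)
T(J) = J^(3/2)
Z(k) = √k*(k²)^(3/2) (Z(k) = (k²)^(3/2)*√k = √k*(k²)^(3/2))
b = I*√33 (b = √(-33) = I*√33 ≈ 5.7446*I)
s(C, F) = -I*√33/33 (s(C, F) = 1/(I*√33) = -I*√33/33)
s(G, Z(-1))/4033 = -I*√33/33/4033 = -I*√33/33*(1/4033) = -I*√33/133089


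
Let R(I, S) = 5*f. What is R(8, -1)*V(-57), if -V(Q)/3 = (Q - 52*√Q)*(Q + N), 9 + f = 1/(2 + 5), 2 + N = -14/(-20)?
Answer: 3090483/7 + 2819388*I*√57/7 ≈ 4.415e+5 + 3.0408e+6*I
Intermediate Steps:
N = -13/10 (N = -2 - 14/(-20) = -2 - 14*(-1/20) = -2 + 7/10 = -13/10 ≈ -1.3000)
f = -62/7 (f = -9 + 1/(2 + 5) = -9 + 1/7 = -9 + ⅐ = -62/7 ≈ -8.8571)
R(I, S) = -310/7 (R(I, S) = 5*(-62/7) = -310/7)
V(Q) = -3*(-13/10 + Q)*(Q - 52*√Q) (V(Q) = -3*(Q - 52*√Q)*(Q - 13/10) = -3*(Q - 52*√Q)*(-13/10 + Q) = -3*(-13/10 + Q)*(Q - 52*√Q))
R(8, -1)*V(-57) = -310*(-3*(-57)² + 156*(-57)^(3/2) - 1014*I*√57/5 + (39/10)*(-57))/7 = -310*(-3*3249 + 156*(-57*I*√57) - 1014*I*√57/5 - 2223/10)/7 = -310*(-9747 - 8892*I*√57 - 1014*I*√57/5 - 2223/10)/7 = -310*(-99693/10 - 45474*I*√57/5)/7 = 3090483/7 + 2819388*I*√57/7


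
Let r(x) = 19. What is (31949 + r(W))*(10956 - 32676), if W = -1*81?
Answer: -694344960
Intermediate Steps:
W = -81
(31949 + r(W))*(10956 - 32676) = (31949 + 19)*(10956 - 32676) = 31968*(-21720) = -694344960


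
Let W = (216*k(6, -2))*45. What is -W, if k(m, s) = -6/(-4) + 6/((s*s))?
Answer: -29160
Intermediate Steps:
k(m, s) = 3/2 + 6/s² (k(m, s) = -6*(-¼) + 6/(s²) = 3/2 + 6/s²)
W = 29160 (W = (216*(3/2 + 6/(-2)²))*45 = (216*(3/2 + 6*(¼)))*45 = (216*(3/2 + 3/2))*45 = (216*3)*45 = 648*45 = 29160)
-W = -1*29160 = -29160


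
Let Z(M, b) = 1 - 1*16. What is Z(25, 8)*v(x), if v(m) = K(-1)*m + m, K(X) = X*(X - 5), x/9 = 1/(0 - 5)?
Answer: 189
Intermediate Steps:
Z(M, b) = -15 (Z(M, b) = 1 - 16 = -15)
x = -9/5 (x = 9/(0 - 5) = 9/(-5) = 9*(-⅕) = -9/5 ≈ -1.8000)
K(X) = X*(-5 + X)
v(m) = 7*m (v(m) = (-(-5 - 1))*m + m = (-1*(-6))*m + m = 6*m + m = 7*m)
Z(25, 8)*v(x) = -105*(-9)/5 = -15*(-63/5) = 189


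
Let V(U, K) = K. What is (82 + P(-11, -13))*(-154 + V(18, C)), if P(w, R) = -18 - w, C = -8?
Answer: -12150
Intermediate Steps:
(82 + P(-11, -13))*(-154 + V(18, C)) = (82 + (-18 - 1*(-11)))*(-154 - 8) = (82 + (-18 + 11))*(-162) = (82 - 7)*(-162) = 75*(-162) = -12150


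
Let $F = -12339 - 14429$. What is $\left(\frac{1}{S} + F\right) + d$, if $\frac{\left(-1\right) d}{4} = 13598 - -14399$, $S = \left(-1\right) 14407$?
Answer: $- \frac{1999057693}{14407} \approx -1.3876 \cdot 10^{5}$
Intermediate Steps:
$S = -14407$
$F = -26768$ ($F = -12339 - 14429 = -26768$)
$d = -111988$ ($d = - 4 \left(13598 - -14399\right) = - 4 \left(13598 + 14399\right) = \left(-4\right) 27997 = -111988$)
$\left(\frac{1}{S} + F\right) + d = \left(\frac{1}{-14407} - 26768\right) - 111988 = \left(- \frac{1}{14407} - 26768\right) - 111988 = - \frac{385646577}{14407} - 111988 = - \frac{1999057693}{14407}$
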